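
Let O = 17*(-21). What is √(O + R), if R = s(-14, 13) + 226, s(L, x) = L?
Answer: I*√145 ≈ 12.042*I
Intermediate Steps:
R = 212 (R = -14 + 226 = 212)
O = -357
√(O + R) = √(-357 + 212) = √(-145) = I*√145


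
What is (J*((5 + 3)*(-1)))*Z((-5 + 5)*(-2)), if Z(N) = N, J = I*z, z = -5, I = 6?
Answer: 0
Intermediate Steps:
J = -30 (J = 6*(-5) = -30)
(J*((5 + 3)*(-1)))*Z((-5 + 5)*(-2)) = (-30*(5 + 3)*(-1))*((-5 + 5)*(-2)) = (-240*(-1))*(0*(-2)) = -30*(-8)*0 = 240*0 = 0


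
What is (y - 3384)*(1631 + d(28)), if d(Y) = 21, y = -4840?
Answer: -13586048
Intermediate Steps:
(y - 3384)*(1631 + d(28)) = (-4840 - 3384)*(1631 + 21) = -8224*1652 = -13586048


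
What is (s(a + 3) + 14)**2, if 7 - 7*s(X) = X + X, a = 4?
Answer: 169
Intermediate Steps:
s(X) = 1 - 2*X/7 (s(X) = 1 - (X + X)/7 = 1 - 2*X/7)
(s(a + 3) + 14)**2 = ((1 - 2*(4 + 3)/7) + 14)**2 = ((1 - 2/7*7) + 14)**2 = ((1 - 2) + 14)**2 = (-1 + 14)**2 = 13**2 = 169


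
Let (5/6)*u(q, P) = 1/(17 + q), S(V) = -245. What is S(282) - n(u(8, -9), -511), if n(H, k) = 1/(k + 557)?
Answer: -11271/46 ≈ -245.02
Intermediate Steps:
u(q, P) = 6/(5*(17 + q))
n(H, k) = 1/(557 + k)
S(282) - n(u(8, -9), -511) = -245 - 1/(557 - 511) = -245 - 1/46 = -11271/46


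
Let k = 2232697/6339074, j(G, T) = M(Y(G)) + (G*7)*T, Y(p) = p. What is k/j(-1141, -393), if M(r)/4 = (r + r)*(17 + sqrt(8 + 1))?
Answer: 2232697/18740400977494 ≈ 1.1914e-7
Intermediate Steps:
M(r) = 160*r (M(r) = 4*((r + r)*(17 + sqrt(8 + 1))) = 4*((2*r)*(17 + sqrt(9))) = 4*((2*r)*(17 + 3)) = 4*((2*r)*20) = 4*(40*r) = 160*r)
j(G, T) = 160*G + 7*G*T (j(G, T) = 160*G + (G*7)*T = 160*G + (7*G)*T = 160*G + 7*G*T)
k = 2232697/6339074 (k = 2232697*(1/6339074) = 2232697/6339074 ≈ 0.35221)
k/j(-1141, -393) = 2232697/(6339074*((-1141*(160 + 7*(-393))))) = 2232697/(6339074*((-1141*(160 - 2751)))) = 2232697/(6339074*((-1141*(-2591)))) = (2232697/6339074)/2956331 = (2232697/6339074)*(1/2956331) = 2232697/18740400977494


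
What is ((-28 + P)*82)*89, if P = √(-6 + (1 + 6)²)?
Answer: -204344 + 7298*√43 ≈ -1.5649e+5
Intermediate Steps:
P = √43 (P = √(-6 + 7²) = √(-6 + 49) = √43 ≈ 6.5574)
((-28 + P)*82)*89 = ((-28 + √43)*82)*89 = (-2296 + 82*√43)*89 = -204344 + 7298*√43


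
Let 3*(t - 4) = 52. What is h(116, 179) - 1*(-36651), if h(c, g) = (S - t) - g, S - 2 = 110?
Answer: 109688/3 ≈ 36563.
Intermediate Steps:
S = 112 (S = 2 + 110 = 112)
t = 64/3 (t = 4 + (⅓)*52 = 4 + 52/3 = 64/3 ≈ 21.333)
h(c, g) = 272/3 - g (h(c, g) = (112 - 1*64/3) - g = (112 - 64/3) - g = 272/3 - g)
h(116, 179) - 1*(-36651) = (272/3 - 1*179) - 1*(-36651) = (272/3 - 179) + 36651 = -265/3 + 36651 = 109688/3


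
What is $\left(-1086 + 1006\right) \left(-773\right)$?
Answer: $61840$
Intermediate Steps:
$\left(-1086 + 1006\right) \left(-773\right) = \left(-80\right) \left(-773\right) = 61840$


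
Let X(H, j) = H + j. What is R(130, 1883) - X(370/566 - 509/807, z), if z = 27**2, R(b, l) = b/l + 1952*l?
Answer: 5874920649263/1598667 ≈ 3.6749e+6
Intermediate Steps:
R(b, l) = 1952*l + b/l (R(b, l) = b/l + 1952*l = 1952*l + b/l)
z = 729
R(130, 1883) - X(370/566 - 509/807, z) = (1952*1883 + 130/1883) - ((370/566 - 509/807) + 729) = (3675616 + 130*(1/1883)) - ((370*(1/566) - 509*1/807) + 729) = (3675616 + 130/1883) - ((185/283 - 509/807) + 729) = 6921185058/1883 - (5248/228381 + 729) = 6921185058/1883 - 1*166494997/228381 = 6921185058/1883 - 166494997/228381 = 5874920649263/1598667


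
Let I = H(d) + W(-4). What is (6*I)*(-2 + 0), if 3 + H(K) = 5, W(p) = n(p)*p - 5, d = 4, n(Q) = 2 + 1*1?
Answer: 180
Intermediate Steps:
n(Q) = 3 (n(Q) = 2 + 1 = 3)
W(p) = -5 + 3*p (W(p) = 3*p - 5 = -5 + 3*p)
H(K) = 2 (H(K) = -3 + 5 = 2)
I = -15 (I = 2 + (-5 + 3*(-4)) = 2 + (-5 - 12) = 2 - 17 = -15)
(6*I)*(-2 + 0) = (6*(-15))*(-2 + 0) = -90*(-2) = 180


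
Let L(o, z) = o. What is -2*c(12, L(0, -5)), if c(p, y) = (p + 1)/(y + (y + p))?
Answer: -13/6 ≈ -2.1667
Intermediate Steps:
c(p, y) = (1 + p)/(p + 2*y) (c(p, y) = (1 + p)/(y + (p + y)) = (1 + p)/(p + 2*y))
-2*c(12, L(0, -5)) = -2*(1 + 12)/(12 + 2*0) = -2*13/(12 + 0) = -2*13/12 = -13/6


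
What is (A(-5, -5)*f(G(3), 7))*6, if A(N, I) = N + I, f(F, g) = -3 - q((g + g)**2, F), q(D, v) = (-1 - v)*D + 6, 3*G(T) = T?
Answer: -22980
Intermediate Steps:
G(T) = T/3
q(D, v) = 6 + D*(-1 - v) (q(D, v) = D*(-1 - v) + 6 = 6 + D*(-1 - v))
f(F, g) = -9 + 4*g**2 + 4*F*g**2 (f(F, g) = -3 - (6 - (g + g)**2 - (g + g)**2*F) = -3 - (6 - (2*g)**2 - (2*g)**2*F) = -3 - (6 - 4*g**2 - 4*g**2*F) = -3 - (6 - 4*g**2 - 4*F*g**2) = -3 + (-6 + 4*g**2 + 4*F*g**2) = -9 + 4*g**2 + 4*F*g**2)
A(N, I) = I + N
(A(-5, -5)*f(G(3), 7))*6 = ((-5 - 5)*(-9 + 4*7**2 + 4*((1/3)*3)*7**2))*6 = -10*(-9 + 4*49 + 4*1*49)*6 = -10*(-9 + 196 + 196)*6 = -10*383*6 = -3830*6 = -22980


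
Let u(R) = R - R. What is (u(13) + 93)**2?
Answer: 8649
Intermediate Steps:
u(R) = 0
(u(13) + 93)**2 = (0 + 93)**2 = 93**2 = 8649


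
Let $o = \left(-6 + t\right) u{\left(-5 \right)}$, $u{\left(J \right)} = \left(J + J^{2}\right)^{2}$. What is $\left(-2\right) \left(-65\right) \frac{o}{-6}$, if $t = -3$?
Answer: $78000$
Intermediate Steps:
$o = -3600$ ($o = \left(-6 - 3\right) \left(-5\right)^{2} \left(1 - 5\right)^{2} = - 9 \cdot 25 \left(-4\right)^{2} = - 9 \cdot 25 \cdot 16 = \left(-9\right) 400 = -3600$)
$\left(-2\right) \left(-65\right) \frac{o}{-6} = \left(-2\right) \left(-65\right) \left(- \frac{3600}{-6}\right) = 130 \left(\left(-3600\right) \left(- \frac{1}{6}\right)\right) = 130 \cdot 600 = 78000$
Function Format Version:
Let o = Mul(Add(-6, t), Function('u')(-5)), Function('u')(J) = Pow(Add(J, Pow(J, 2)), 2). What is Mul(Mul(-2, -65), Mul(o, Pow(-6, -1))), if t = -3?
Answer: 78000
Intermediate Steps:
o = -3600 (o = Mul(Add(-6, -3), Mul(Pow(-5, 2), Pow(Add(1, -5), 2))) = Mul(-9, Mul(25, Pow(-4, 2))) = Mul(-9, Mul(25, 16)) = Mul(-9, 400) = -3600)
Mul(Mul(-2, -65), Mul(o, Pow(-6, -1))) = Mul(Mul(-2, -65), Mul(-3600, Pow(-6, -1))) = Mul(130, Mul(-3600, Rational(-1, 6))) = Mul(130, 600) = 78000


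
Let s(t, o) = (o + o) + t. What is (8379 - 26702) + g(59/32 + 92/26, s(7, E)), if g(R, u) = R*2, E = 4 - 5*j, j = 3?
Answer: -3808945/208 ≈ -18312.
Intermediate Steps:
E = -11 (E = 4 - 5*3 = 4 - 15 = -11)
s(t, o) = t + 2*o (s(t, o) = 2*o + t = t + 2*o)
g(R, u) = 2*R
(8379 - 26702) + g(59/32 + 92/26, s(7, E)) = (8379 - 26702) + 2*(59/32 + 92/26) = -18323 + 2*(59*(1/32) + 92*(1/26)) = -18323 + 2*(59/32 + 46/13) = -18323 + 2*(2239/416) = -18323 + 2239/208 = -3808945/208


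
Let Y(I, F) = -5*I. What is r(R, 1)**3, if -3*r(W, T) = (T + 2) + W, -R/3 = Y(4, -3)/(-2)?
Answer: 729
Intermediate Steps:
R = -30 (R = -3*(-5*4)/(-2) = -(-60)*(-1)/2 = -3*10 = -30)
r(W, T) = -2/3 - T/3 - W/3 (r(W, T) = -((T + 2) + W)/3 = -((2 + T) + W)/3 = -(2 + T + W)/3 = -2/3 - T/3 - W/3)
r(R, 1)**3 = (-2/3 - 1/3*1 - 1/3*(-30))**3 = (-2/3 - 1/3 + 10)**3 = 9**3 = 729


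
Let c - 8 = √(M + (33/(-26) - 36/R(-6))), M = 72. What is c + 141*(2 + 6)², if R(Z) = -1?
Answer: 9032 + 5*√2886/26 ≈ 9042.3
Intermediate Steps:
c = 8 + 5*√2886/26 (c = 8 + √(72 + (33/(-26) - 36/(-1))) = 8 + √(72 + (33*(-1/26) - 36*(-1))) = 8 + √(72 + (-33/26 + 36)) = 8 + √(72 + 903/26) = 8 + √(2775/26) = 8 + 5*√2886/26 ≈ 18.331)
c + 141*(2 + 6)² = (8 + 5*√2886/26) + 141*(2 + 6)² = (8 + 5*√2886/26) + 141*8² = (8 + 5*√2886/26) + 141*64 = (8 + 5*√2886/26) + 9024 = 9032 + 5*√2886/26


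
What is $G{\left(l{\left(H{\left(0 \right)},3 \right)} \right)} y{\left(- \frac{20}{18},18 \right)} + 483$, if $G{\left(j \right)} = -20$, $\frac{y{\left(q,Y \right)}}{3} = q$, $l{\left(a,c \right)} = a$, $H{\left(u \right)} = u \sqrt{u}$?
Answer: $\frac{1649}{3} \approx 549.67$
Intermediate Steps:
$H{\left(u \right)} = u^{\frac{3}{2}}$
$y{\left(q,Y \right)} = 3 q$
$G{\left(l{\left(H{\left(0 \right)},3 \right)} \right)} y{\left(- \frac{20}{18},18 \right)} + 483 = - 20 \cdot 3 \left(- \frac{20}{18}\right) + 483 = - 20 \cdot 3 \left(\left(-20\right) \frac{1}{18}\right) + 483 = - 20 \cdot 3 \left(- \frac{10}{9}\right) + 483 = \left(-20\right) \left(- \frac{10}{3}\right) + 483 = \frac{200}{3} + 483 = \frac{1649}{3}$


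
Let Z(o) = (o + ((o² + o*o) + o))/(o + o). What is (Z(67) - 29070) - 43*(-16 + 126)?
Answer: -33732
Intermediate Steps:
Z(o) = (2*o + 2*o²)/(2*o) (Z(o) = (o + ((o² + o²) + o))/((2*o)) = (o + (2*o² + o))*(1/(2*o)) = (o + (o + 2*o²))*(1/(2*o)) = (2*o + 2*o²)*(1/(2*o)) = (2*o + 2*o²)/(2*o))
(Z(67) - 29070) - 43*(-16 + 126) = ((1 + 67) - 29070) - 43*(-16 + 126) = (68 - 29070) - 43*110 = -29002 - 4730 = -33732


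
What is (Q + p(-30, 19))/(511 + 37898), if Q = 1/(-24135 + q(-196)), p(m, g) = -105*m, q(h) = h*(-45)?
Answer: 48242249/588233835 ≈ 0.082012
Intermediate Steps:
q(h) = -45*h
Q = -1/15315 (Q = 1/(-24135 - 45*(-196)) = 1/(-24135 + 8820) = 1/(-15315) = -1/15315 ≈ -6.5295e-5)
(Q + p(-30, 19))/(511 + 37898) = (-1/15315 - 105*(-30))/(511 + 37898) = (-1/15315 + 3150)/38409 = (48242249/15315)*(1/38409) = 48242249/588233835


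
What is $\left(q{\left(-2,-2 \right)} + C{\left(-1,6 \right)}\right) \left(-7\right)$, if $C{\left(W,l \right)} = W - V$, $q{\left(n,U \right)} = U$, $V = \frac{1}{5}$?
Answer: $\frac{112}{5} \approx 22.4$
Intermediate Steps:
$V = \frac{1}{5} \approx 0.2$
$C{\left(W,l \right)} = - \frac{1}{5} + W$ ($C{\left(W,l \right)} = W - \frac{1}{5} = - \frac{1}{5} + W$)
$\left(q{\left(-2,-2 \right)} + C{\left(-1,6 \right)}\right) \left(-7\right) = \left(-2 - \frac{6}{5}\right) \left(-7\right) = \left(- \frac{16}{5}\right) \left(-7\right) = \frac{112}{5}$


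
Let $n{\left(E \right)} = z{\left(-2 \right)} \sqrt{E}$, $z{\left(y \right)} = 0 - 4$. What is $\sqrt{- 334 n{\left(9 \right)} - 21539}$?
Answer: $i \sqrt{17531} \approx 132.4 i$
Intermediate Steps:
$z{\left(y \right)} = -4$
$n{\left(E \right)} = - 4 \sqrt{E}$
$\sqrt{- 334 n{\left(9 \right)} - 21539} = \sqrt{- 334 \left(- 4 \sqrt{9}\right) - 21539} = \sqrt{- 334 \left(\left(-4\right) 3\right) - 21539} = \sqrt{\left(-334\right) \left(-12\right) - 21539} = \sqrt{4008 - 21539} = \sqrt{-17531} = i \sqrt{17531}$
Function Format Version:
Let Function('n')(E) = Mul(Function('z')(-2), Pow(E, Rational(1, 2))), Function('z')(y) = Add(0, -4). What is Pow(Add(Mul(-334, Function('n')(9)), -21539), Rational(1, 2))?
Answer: Mul(I, Pow(17531, Rational(1, 2))) ≈ Mul(132.40, I)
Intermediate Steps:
Function('z')(y) = -4
Function('n')(E) = Mul(-4, Pow(E, Rational(1, 2)))
Pow(Add(Mul(-334, Function('n')(9)), -21539), Rational(1, 2)) = Pow(Add(Mul(-334, Mul(-4, Pow(9, Rational(1, 2)))), -21539), Rational(1, 2)) = Pow(Add(Mul(-334, Mul(-4, 3)), -21539), Rational(1, 2)) = Pow(Add(Mul(-334, -12), -21539), Rational(1, 2)) = Pow(Add(4008, -21539), Rational(1, 2)) = Pow(-17531, Rational(1, 2)) = Mul(I, Pow(17531, Rational(1, 2)))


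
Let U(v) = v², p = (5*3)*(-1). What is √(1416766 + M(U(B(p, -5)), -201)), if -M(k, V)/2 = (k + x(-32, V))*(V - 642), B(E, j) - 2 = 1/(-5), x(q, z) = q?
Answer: 38*√23689/5 ≈ 1169.7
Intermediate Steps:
p = -15 (p = 15*(-1) = -15)
B(E, j) = 9/5 (B(E, j) = 2 + 1/(-5) = 2 - ⅕ = 9/5)
M(k, V) = -2*(-642 + V)*(-32 + k) (M(k, V) = -2*(k - 32)*(V - 642) = -2*(-32 + k)*(-642 + V) = -2*(-642 + V)*(-32 + k))
√(1416766 + M(U(B(p, -5)), -201)) = √(1416766 + (-41088 + 64*(-201) + 1284*(9/5)² - 2*(-201)*(9/5)²)) = √(1416766 + (-41088 - 12864 + 1284*(81/25) - 2*(-201)*81/25)) = √(1416766 + (-41088 - 12864 + 104004/25 + 32562/25)) = √(1416766 - 1212234/25) = √(34206916/25) = 38*√23689/5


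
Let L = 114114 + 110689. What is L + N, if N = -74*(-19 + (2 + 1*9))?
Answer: 225395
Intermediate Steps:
L = 224803
N = 592 (N = -74*(-19 + (2 + 9)) = -74*(-19 + 11) = -74*(-8) = 592)
L + N = 224803 + 592 = 225395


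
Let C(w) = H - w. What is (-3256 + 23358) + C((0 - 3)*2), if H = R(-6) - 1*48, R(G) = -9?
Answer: 20051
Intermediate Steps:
H = -57 (H = -9 - 1*48 = -9 - 48 = -57)
C(w) = -57 - w
(-3256 + 23358) + C((0 - 3)*2) = (-3256 + 23358) + (-57 - (0 - 3)*2) = 20102 + (-57 - (-3)*2) = 20102 + (-57 - 1*(-6)) = 20102 + (-57 + 6) = 20102 - 51 = 20051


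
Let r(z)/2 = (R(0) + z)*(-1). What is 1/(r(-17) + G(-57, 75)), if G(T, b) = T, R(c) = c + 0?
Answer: -1/23 ≈ -0.043478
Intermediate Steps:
R(c) = c
r(z) = -2*z (r(z) = 2*((0 + z)*(-1)) = 2*(z*(-1)) = 2*(-z) = -2*z)
1/(r(-17) + G(-57, 75)) = 1/(-2*(-17) - 57) = 1/(34 - 57) = 1/(-23) = -1/23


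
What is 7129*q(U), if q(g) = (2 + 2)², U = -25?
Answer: 114064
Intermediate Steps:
q(g) = 16 (q(g) = 4² = 16)
7129*q(U) = 7129*16 = 114064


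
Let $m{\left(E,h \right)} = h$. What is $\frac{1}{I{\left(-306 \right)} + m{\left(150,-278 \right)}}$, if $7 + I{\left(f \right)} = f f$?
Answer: $\frac{1}{93351} \approx 1.0712 \cdot 10^{-5}$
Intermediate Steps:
$I{\left(f \right)} = -7 + f^{2}$ ($I{\left(f \right)} = -7 + f f = -7 + f^{2}$)
$\frac{1}{I{\left(-306 \right)} + m{\left(150,-278 \right)}} = \frac{1}{\left(-7 + \left(-306\right)^{2}\right) - 278} = \frac{1}{\left(-7 + 93636\right) - 278} = \frac{1}{93629 - 278} = \frac{1}{93351}$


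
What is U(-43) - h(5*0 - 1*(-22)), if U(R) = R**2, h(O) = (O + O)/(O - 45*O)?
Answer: 40679/22 ≈ 1849.0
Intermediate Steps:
h(O) = -1/22 (h(O) = (2*O)/((-44*O)) = (2*O)*(-1/(44*O)) = -1/22)
U(-43) - h(5*0 - 1*(-22)) = (-43)**2 - 1*(-1/22) = 1849 + 1/22 = 40679/22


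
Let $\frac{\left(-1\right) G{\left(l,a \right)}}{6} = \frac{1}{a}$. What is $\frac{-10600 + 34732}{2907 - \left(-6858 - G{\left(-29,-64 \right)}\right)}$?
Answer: $\frac{257408}{104161} \approx 2.4713$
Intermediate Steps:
$G{\left(l,a \right)} = - \frac{6}{a}$
$\frac{-10600 + 34732}{2907 - \left(-6858 - G{\left(-29,-64 \right)}\right)} = \frac{-10600 + 34732}{2907 + \left(\left(7614 - \frac{6}{-64}\right) - 756\right)} = \frac{24132}{2907 + \left(\left(7614 - - \frac{3}{32}\right) - 756\right)} = \frac{24132}{2907 + \left(\left(7614 + \frac{3}{32}\right) - 756\right)} = \frac{24132}{2907 + \left(\frac{243651}{32} - 756\right)} = \frac{24132}{2907 + \frac{219459}{32}} = \frac{24132}{\frac{312483}{32}} = 24132 \cdot \frac{32}{312483} = \frac{257408}{104161}$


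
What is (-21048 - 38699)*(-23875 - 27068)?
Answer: 3043691421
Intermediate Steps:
(-21048 - 38699)*(-23875 - 27068) = -59747*(-50943) = 3043691421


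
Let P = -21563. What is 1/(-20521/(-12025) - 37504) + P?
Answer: -9724160010502/450965079 ≈ -21563.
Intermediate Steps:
1/(-20521/(-12025) - 37504) + P = 1/(-20521/(-12025) - 37504) - 21563 = 1/(-20521*(-1/12025) - 37504) - 21563 = 1/(20521/12025 - 37504) - 21563 = 1/(-450965079/12025) - 21563 = -12025/450965079 - 21563 = -9724160010502/450965079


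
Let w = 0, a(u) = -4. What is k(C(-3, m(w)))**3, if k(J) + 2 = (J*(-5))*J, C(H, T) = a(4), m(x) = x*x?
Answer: -551368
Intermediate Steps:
m(x) = x**2
C(H, T) = -4
k(J) = -2 - 5*J**2 (k(J) = -2 + (J*(-5))*J = -2 + (-5*J)*J = -2 - 5*J**2)
k(C(-3, m(w)))**3 = (-2 - 5*(-4)**2)**3 = (-2 - 5*16)**3 = (-2 - 80)**3 = (-82)**3 = -551368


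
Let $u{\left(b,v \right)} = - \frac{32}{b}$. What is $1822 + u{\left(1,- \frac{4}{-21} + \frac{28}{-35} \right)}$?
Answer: $1790$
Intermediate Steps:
$1822 + u{\left(1,- \frac{4}{-21} + \frac{28}{-35} \right)} = 1822 - \frac{32}{1} = 1822 - 32 = 1790$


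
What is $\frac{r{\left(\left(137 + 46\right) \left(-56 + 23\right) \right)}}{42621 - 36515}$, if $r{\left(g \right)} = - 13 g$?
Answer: $\frac{78507}{6106} \approx 12.857$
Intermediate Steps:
$\frac{r{\left(\left(137 + 46\right) \left(-56 + 23\right) \right)}}{42621 - 36515} = \frac{\left(-13\right) \left(137 + 46\right) \left(-56 + 23\right)}{42621 - 36515} = \frac{\left(-13\right) 183 \left(-33\right)}{6106} = \left(-13\right) \left(-6039\right) \frac{1}{6106} = 78507 \cdot \frac{1}{6106} = \frac{78507}{6106}$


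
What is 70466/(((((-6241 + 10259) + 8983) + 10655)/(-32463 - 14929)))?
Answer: -417440584/2957 ≈ -1.4117e+5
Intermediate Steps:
70466/(((((-6241 + 10259) + 8983) + 10655)/(-32463 - 14929))) = 70466/((((4018 + 8983) + 10655)/(-47392))) = 70466/(((13001 + 10655)*(-1/47392))) = 70466/((23656*(-1/47392))) = 70466/(-2957/5924) = 70466*(-5924/2957) = -417440584/2957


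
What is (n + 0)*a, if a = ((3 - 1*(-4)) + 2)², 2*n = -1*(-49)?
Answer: 3969/2 ≈ 1984.5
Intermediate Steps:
n = 49/2 (n = (-1*(-49))/2 = (½)*49 = 49/2 ≈ 24.500)
a = 81 (a = ((3 + 4) + 2)² = (7 + 2)² = 9² = 81)
(n + 0)*a = (49/2 + 0)*81 = (49/2)*81 = 3969/2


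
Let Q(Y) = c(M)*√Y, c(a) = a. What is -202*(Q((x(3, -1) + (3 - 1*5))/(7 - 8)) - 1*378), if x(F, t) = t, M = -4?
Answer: 76356 + 808*√3 ≈ 77756.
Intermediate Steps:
Q(Y) = -4*√Y
-202*(Q((x(3, -1) + (3 - 1*5))/(7 - 8)) - 1*378) = -202*(-4*√3*√(-1/(7 - 8)) - 1*378) = -202*(-4*√3*√(-1/(-1)) - 378) = -202*(-4*√3 - 378) = -202*(-378 - 4*√3) = 76356 + 808*√3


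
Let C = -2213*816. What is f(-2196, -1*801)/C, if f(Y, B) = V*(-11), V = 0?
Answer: 0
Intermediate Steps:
C = -1805808
f(Y, B) = 0 (f(Y, B) = 0*(-11) = 0)
f(-2196, -1*801)/C = 0/(-1805808) = 0*(-1/1805808) = 0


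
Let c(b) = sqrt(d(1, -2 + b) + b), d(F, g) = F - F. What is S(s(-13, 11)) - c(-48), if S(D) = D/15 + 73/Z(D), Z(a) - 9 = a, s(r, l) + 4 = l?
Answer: 1207/240 - 4*I*sqrt(3) ≈ 5.0292 - 6.9282*I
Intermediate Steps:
s(r, l) = -4 + l
Z(a) = 9 + a
S(D) = 73/(9 + D) + D/15 (S(D) = D/15 + 73/(9 + D) = 73/(9 + D) + D/15)
d(F, g) = 0
c(b) = sqrt(b) (c(b) = sqrt(0 + b) = sqrt(b))
S(s(-13, 11)) - c(-48) = (1095 + (-4 + 11)*(9 + (-4 + 11)))/(15*(9 + (-4 + 11))) - sqrt(-48) = (1095 + 7*(9 + 7))/(15*(9 + 7)) - 4*I*sqrt(3) = (1/15)*(1095 + 7*16)/16 - 4*I*sqrt(3) = (1/15)*(1/16)*(1095 + 112) - 4*I*sqrt(3) = (1/15)*(1/16)*1207 - 4*I*sqrt(3) = 1207/240 - 4*I*sqrt(3)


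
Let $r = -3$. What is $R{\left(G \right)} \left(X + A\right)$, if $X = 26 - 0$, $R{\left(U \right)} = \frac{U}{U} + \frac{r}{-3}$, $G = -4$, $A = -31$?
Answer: $-10$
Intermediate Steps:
$R{\left(U \right)} = 2$ ($R{\left(U \right)} = \frac{U}{U} - \frac{3}{-3} = 1 - -1 = 1 + 1 = 2$)
$X = 26$ ($X = 26 + 0 = 26$)
$R{\left(G \right)} \left(X + A\right) = 2 \left(26 - 31\right) = 2 \left(-5\right) = -10$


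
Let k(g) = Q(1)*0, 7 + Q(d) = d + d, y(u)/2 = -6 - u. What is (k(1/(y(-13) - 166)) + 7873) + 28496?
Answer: 36369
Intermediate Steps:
y(u) = -12 - 2*u (y(u) = 2*(-6 - u) = -12 - 2*u)
Q(d) = -7 + 2*d (Q(d) = -7 + (d + d) = -7 + 2*d)
k(g) = 0 (k(g) = (-7 + 2*1)*0 = (-7 + 2)*0 = -5*0 = 0)
(k(1/(y(-13) - 166)) + 7873) + 28496 = (0 + 7873) + 28496 = 7873 + 28496 = 36369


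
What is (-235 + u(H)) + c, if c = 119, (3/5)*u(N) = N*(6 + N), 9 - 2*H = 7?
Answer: -313/3 ≈ -104.33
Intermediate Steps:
H = 1 (H = 9/2 - ½*7 = 9/2 - 7/2 = 1)
u(N) = 5*N*(6 + N)/3 (u(N) = 5*(N*(6 + N))/3 = 5*N*(6 + N)/3)
(-235 + u(H)) + c = (-235 + (5/3)*1*(6 + 1)) + 119 = (-235 + (5/3)*1*7) + 119 = (-235 + 35/3) + 119 = -670/3 + 119 = -313/3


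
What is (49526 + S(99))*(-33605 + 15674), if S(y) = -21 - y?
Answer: -885898986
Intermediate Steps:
(49526 + S(99))*(-33605 + 15674) = (49526 + (-21 - 1*99))*(-33605 + 15674) = (49526 + (-21 - 99))*(-17931) = (49526 - 120)*(-17931) = 49406*(-17931) = -885898986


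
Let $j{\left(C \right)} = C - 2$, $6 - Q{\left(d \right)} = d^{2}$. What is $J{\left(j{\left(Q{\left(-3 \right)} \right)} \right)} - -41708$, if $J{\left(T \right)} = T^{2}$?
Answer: $41733$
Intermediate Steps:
$Q{\left(d \right)} = 6 - d^{2}$
$j{\left(C \right)} = -2 + C$ ($j{\left(C \right)} = C - 2 = -2 + C$)
$J{\left(j{\left(Q{\left(-3 \right)} \right)} \right)} - -41708 = \left(-2 + \left(6 - \left(-3\right)^{2}\right)\right)^{2} - -41708 = \left(-2 + \left(6 - 9\right)\right)^{2} + 41708 = \left(-2 - 3\right)^{2} + 41708 = \left(-5\right)^{2} + 41708 = 25 + 41708 = 41733$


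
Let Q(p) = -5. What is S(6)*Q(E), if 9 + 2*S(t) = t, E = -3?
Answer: 15/2 ≈ 7.5000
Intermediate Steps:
S(t) = -9/2 + t/2
S(6)*Q(E) = (-9/2 + (½)*6)*(-5) = (-9/2 + 3)*(-5) = -3/2*(-5) = 15/2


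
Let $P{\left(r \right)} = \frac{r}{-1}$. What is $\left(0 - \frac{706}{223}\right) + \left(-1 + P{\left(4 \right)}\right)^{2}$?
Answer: $\frac{4869}{223} \approx 21.834$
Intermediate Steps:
$P{\left(r \right)} = - r$ ($P{\left(r \right)} = r \left(-1\right) = - r$)
$\left(0 - \frac{706}{223}\right) + \left(-1 + P{\left(4 \right)}\right)^{2} = \left(0 - \frac{706}{223}\right) + \left(-1 - 4\right)^{2} = \left(0 - 706 \cdot \frac{1}{223}\right) + \left(-1 - 4\right)^{2} = \left(0 - \frac{706}{223}\right) + \left(-5\right)^{2} = \left(0 - \frac{706}{223}\right) + 25 = - \frac{706}{223} + 25 = \frac{4869}{223}$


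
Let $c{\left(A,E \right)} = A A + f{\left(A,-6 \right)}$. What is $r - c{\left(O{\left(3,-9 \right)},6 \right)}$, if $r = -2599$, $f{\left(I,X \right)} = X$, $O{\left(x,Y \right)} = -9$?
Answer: $-2674$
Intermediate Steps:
$c{\left(A,E \right)} = -6 + A^{2}$ ($c{\left(A,E \right)} = A A - 6 = A^{2} - 6 = -6 + A^{2}$)
$r - c{\left(O{\left(3,-9 \right)},6 \right)} = -2599 - \left(-6 + \left(-9\right)^{2}\right) = -2599 - \left(-6 + 81\right) = -2599 - 75 = -2674$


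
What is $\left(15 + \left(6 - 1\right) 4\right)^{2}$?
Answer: $1225$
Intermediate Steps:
$\left(15 + \left(6 - 1\right) 4\right)^{2} = \left(15 + 5 \cdot 4\right)^{2} = \left(15 + 20\right)^{2} = 35^{2} = 1225$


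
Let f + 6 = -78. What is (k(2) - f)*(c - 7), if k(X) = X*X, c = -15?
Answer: -1936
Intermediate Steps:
k(X) = X²
f = -84 (f = -6 - 78 = -84)
(k(2) - f)*(c - 7) = (2² - 1*(-84))*(-15 - 7) = (4 + 84)*(-22) = 88*(-22) = -1936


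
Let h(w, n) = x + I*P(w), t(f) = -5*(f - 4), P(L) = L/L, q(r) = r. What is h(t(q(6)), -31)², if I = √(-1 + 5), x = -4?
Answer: 4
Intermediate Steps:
P(L) = 1
I = 2 (I = √4 = 2)
t(f) = 20 - 5*f (t(f) = -5*(-4 + f) = 20 - 5*f)
h(w, n) = -2 (h(w, n) = -4 + 2*1 = -4 + 2 = -2)
h(t(q(6)), -31)² = (-2)² = 4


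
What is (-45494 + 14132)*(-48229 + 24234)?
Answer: 752531190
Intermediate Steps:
(-45494 + 14132)*(-48229 + 24234) = -31362*(-23995) = 752531190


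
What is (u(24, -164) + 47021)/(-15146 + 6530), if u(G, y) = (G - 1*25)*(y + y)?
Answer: -15783/2872 ≈ -5.4955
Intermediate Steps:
u(G, y) = 2*y*(-25 + G) (u(G, y) = (G - 25)*(2*y) = (-25 + G)*(2*y) = 2*y*(-25 + G))
(u(24, -164) + 47021)/(-15146 + 6530) = (2*(-164)*(-25 + 24) + 47021)/(-15146 + 6530) = (2*(-164)*(-1) + 47021)/(-8616) = (328 + 47021)*(-1/8616) = 47349*(-1/8616) = -15783/2872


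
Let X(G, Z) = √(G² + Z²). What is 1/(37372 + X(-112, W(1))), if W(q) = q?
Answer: 37372/1396653839 - √12545/1396653839 ≈ 2.6678e-5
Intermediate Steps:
1/(37372 + X(-112, W(1))) = 1/(37372 + √((-112)² + 1²)) = 1/(37372 + √(12544 + 1)) = 1/(37372 + √12545)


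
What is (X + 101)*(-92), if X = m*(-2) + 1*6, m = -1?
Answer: -10028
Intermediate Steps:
X = 8 (X = -1*(-2) + 1*6 = 2 + 6 = 8)
(X + 101)*(-92) = (8 + 101)*(-92) = 109*(-92) = -10028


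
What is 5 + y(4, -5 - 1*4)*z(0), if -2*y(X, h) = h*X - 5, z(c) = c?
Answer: 5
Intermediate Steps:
y(X, h) = 5/2 - X*h/2 (y(X, h) = -(h*X - 5)/2 = -(X*h - 5)/2 = -(-5 + X*h)/2 = 5/2 - X*h/2)
5 + y(4, -5 - 1*4)*z(0) = 5 + (5/2 - 1/2*4*(-5 - 1*4))*0 = 5 + (5/2 - 1/2*4*(-5 - 4))*0 = 5 + (5/2 - 1/2*4*(-9))*0 = 5 + (5/2 + 18)*0 = 5 + (41/2)*0 = 5 + 0 = 5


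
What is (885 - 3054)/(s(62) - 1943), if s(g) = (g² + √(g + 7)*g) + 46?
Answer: -1407681/1175191 + 44826*√69/1175191 ≈ -0.88099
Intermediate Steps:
s(g) = 46 + g² + g*√(7 + g) (s(g) = (g² + √(7 + g)*g) + 46 = (g² + g*√(7 + g)) + 46 = 46 + g² + g*√(7 + g))
(885 - 3054)/(s(62) - 1943) = (885 - 3054)/((46 + 62² + 62*√(7 + 62)) - 1943) = -2169/((46 + 3844 + 62*√69) - 1943) = -2169/((3890 + 62*√69) - 1943) = -2169/(1947 + 62*√69)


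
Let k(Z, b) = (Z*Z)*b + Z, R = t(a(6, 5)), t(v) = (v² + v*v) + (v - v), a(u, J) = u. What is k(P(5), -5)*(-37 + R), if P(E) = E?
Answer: -4200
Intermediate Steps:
t(v) = 2*v² (t(v) = (v² + v²) + 0 = 2*v² + 0 = 2*v²)
R = 72 (R = 2*6² = 2*36 = 72)
k(Z, b) = Z + b*Z² (k(Z, b) = Z²*b + Z = b*Z² + Z = Z + b*Z²)
k(P(5), -5)*(-37 + R) = (5*(1 + 5*(-5)))*(-37 + 72) = (5*(1 - 25))*35 = (5*(-24))*35 = -120*35 = -4200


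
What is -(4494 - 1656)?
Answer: -2838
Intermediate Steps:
-(4494 - 1656) = -1*2838 = -2838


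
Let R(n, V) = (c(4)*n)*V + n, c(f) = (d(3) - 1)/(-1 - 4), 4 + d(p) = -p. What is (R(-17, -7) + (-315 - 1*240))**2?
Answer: 3640464/25 ≈ 1.4562e+5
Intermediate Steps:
d(p) = -4 - p
c(f) = 8/5 (c(f) = ((-4 - 1*3) - 1)/(-1 - 4) = ((-4 - 3) - 1)/(-5) = (-7 - 1)*(-1/5) = -8*(-1/5) = 8/5)
R(n, V) = n + 8*V*n/5 (R(n, V) = (8*n/5)*V + n = 8*V*n/5 + n = n + 8*V*n/5)
(R(-17, -7) + (-315 - 1*240))**2 = ((1/5)*(-17)*(5 + 8*(-7)) + (-315 - 1*240))**2 = ((1/5)*(-17)*(5 - 56) + (-315 - 240))**2 = ((1/5)*(-17)*(-51) - 555)**2 = (867/5 - 555)**2 = (-1908/5)**2 = 3640464/25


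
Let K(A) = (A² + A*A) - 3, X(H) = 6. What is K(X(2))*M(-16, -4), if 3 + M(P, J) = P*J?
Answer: 4209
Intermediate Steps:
K(A) = -3 + 2*A² (K(A) = (A² + A²) - 3 = 2*A² - 3 = -3 + 2*A²)
M(P, J) = -3 + J*P (M(P, J) = -3 + P*J = -3 + J*P)
K(X(2))*M(-16, -4) = (-3 + 2*6²)*(-3 - 4*(-16)) = (-3 + 2*36)*(-3 + 64) = (-3 + 72)*61 = 69*61 = 4209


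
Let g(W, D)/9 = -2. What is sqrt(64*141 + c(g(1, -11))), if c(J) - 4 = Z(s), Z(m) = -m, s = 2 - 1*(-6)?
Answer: 2*sqrt(2255) ≈ 94.974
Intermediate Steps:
s = 8 (s = 2 + 6 = 8)
g(W, D) = -18 (g(W, D) = 9*(-2) = -18)
c(J) = -4 (c(J) = 4 - 1*8 = 4 - 8 = -4)
sqrt(64*141 + c(g(1, -11))) = sqrt(64*141 - 4) = sqrt(9024 - 4) = sqrt(9020) = 2*sqrt(2255)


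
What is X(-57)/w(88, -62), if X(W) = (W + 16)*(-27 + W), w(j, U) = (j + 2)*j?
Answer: 287/660 ≈ 0.43485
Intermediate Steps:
w(j, U) = j*(2 + j) (w(j, U) = (2 + j)*j = j*(2 + j))
X(W) = (-27 + W)*(16 + W) (X(W) = (16 + W)*(-27 + W) = (-27 + W)*(16 + W))
X(-57)/w(88, -62) = (-432 + (-57)**2 - 11*(-57))/((88*(2 + 88))) = (-432 + 3249 + 627)/((88*90)) = 3444/7920 = 3444*(1/7920) = 287/660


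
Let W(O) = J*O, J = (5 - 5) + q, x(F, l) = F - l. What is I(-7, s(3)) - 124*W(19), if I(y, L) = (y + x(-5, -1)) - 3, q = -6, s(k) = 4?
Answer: 14122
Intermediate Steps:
J = -6 (J = (5 - 5) - 6 = 0 - 6 = -6)
I(y, L) = -7 + y (I(y, L) = (y + (-5 - 1*(-1))) - 3 = (y + (-5 + 1)) - 3 = (y - 4) - 3 = (-4 + y) - 3 = -7 + y)
W(O) = -6*O
I(-7, s(3)) - 124*W(19) = (-7 - 7) - (-744)*19 = -14 - 124*(-114) = -14 + 14136 = 14122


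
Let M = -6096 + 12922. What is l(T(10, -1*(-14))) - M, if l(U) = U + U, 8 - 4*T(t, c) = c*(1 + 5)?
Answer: -6864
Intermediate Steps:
T(t, c) = 2 - 3*c/2 (T(t, c) = 2 - c*(1 + 5)/4 = 2 - c*6/4 = 2 - 3*c/2)
l(U) = 2*U
M = 6826
l(T(10, -1*(-14))) - M = 2*(2 - (-3)*(-14)/2) - 1*6826 = 2*(2 - 3/2*14) - 6826 = 2*(2 - 21) - 6826 = 2*(-19) - 6826 = -38 - 6826 = -6864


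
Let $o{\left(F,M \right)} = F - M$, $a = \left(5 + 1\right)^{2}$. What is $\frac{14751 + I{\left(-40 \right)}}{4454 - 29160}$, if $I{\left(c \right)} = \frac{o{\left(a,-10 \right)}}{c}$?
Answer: $- \frac{294997}{494120} \approx -0.59701$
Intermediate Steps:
$a = 36$ ($a = 6^{2} = 36$)
$I{\left(c \right)} = \frac{46}{c}$ ($I{\left(c \right)} = \frac{36 - -10}{c} = \frac{36 + 10}{c} = \frac{46}{c}$)
$\frac{14751 + I{\left(-40 \right)}}{4454 - 29160} = \frac{14751 + \frac{46}{-40}}{4454 - 29160} = \frac{14751 + 46 \left(- \frac{1}{40}\right)}{-24706} = \left(14751 - \frac{23}{20}\right) \left(- \frac{1}{24706}\right) = \frac{294997}{20} \left(- \frac{1}{24706}\right) = - \frac{294997}{494120}$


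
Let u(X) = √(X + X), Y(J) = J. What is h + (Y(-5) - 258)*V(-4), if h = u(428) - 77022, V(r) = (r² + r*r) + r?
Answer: -84386 + 2*√214 ≈ -84357.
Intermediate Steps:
V(r) = r + 2*r² (V(r) = (r² + r²) + r = 2*r² + r = r + 2*r²)
u(X) = √2*√X (u(X) = √(2*X) = √2*√X)
h = -77022 + 2*√214 (h = √2*√428 - 77022 = √2*(2*√107) - 77022 = 2*√214 - 77022 = -77022 + 2*√214 ≈ -76993.)
h + (Y(-5) - 258)*V(-4) = (-77022 + 2*√214) + (-5 - 258)*(-4*(1 + 2*(-4))) = (-77022 + 2*√214) - (-1052)*(1 - 8) = (-77022 + 2*√214) - (-1052)*(-7) = (-77022 + 2*√214) - 263*28 = (-77022 + 2*√214) - 7364 = -84386 + 2*√214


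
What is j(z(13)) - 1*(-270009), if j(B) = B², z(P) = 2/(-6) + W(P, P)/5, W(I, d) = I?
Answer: 60753181/225 ≈ 2.7001e+5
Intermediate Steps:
z(P) = -⅓ + P/5 (z(P) = 2/(-6) + P/5 = 2*(-⅙) + P*(⅕) = -⅓ + P/5)
j(z(13)) - 1*(-270009) = (-⅓ + (⅕)*13)² - 1*(-270009) = (-⅓ + 13/5)² + 270009 = (34/15)² + 270009 = 1156/225 + 270009 = 60753181/225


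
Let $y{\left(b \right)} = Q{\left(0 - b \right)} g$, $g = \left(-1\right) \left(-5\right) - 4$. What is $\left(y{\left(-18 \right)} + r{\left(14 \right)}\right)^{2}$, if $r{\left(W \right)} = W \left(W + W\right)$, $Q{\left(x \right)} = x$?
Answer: $168100$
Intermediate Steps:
$g = 1$ ($g = 5 - 4 = 1$)
$y{\left(b \right)} = - b$ ($y{\left(b \right)} = \left(0 - b\right) 1 = - b 1 = - b$)
$r{\left(W \right)} = 2 W^{2}$ ($r{\left(W \right)} = W 2 W = 2 W^{2}$)
$\left(y{\left(-18 \right)} + r{\left(14 \right)}\right)^{2} = \left(\left(-1\right) \left(-18\right) + 2 \cdot 14^{2}\right)^{2} = \left(18 + 2 \cdot 196\right)^{2} = \left(18 + 392\right)^{2} = 410^{2} = 168100$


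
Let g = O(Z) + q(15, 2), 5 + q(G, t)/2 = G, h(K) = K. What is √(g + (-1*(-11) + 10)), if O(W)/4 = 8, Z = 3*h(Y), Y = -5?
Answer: √73 ≈ 8.5440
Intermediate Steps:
q(G, t) = -10 + 2*G
Z = -15 (Z = 3*(-5) = -15)
O(W) = 32 (O(W) = 4*8 = 32)
g = 52 (g = 32 + (-10 + 2*15) = 32 + (-10 + 30) = 32 + 20 = 52)
√(g + (-1*(-11) + 10)) = √(52 + (-1*(-11) + 10)) = √(52 + (11 + 10)) = √(52 + 21) = √73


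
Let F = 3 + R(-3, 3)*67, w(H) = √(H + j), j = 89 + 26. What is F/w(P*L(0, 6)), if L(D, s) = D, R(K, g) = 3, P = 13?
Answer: 204*√115/115 ≈ 19.023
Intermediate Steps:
j = 115
w(H) = √(115 + H) (w(H) = √(H + 115) = √(115 + H))
F = 204 (F = 3 + 3*67 = 3 + 201 = 204)
F/w(P*L(0, 6)) = 204/(√(115 + 13*0)) = 204/(√(115 + 0)) = 204/(√115) = 204*(√115/115) = 204*√115/115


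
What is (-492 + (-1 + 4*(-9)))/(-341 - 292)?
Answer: 529/633 ≈ 0.83570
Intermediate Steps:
(-492 + (-1 + 4*(-9)))/(-341 - 292) = (-492 + (-1 - 36))/(-633) = (-492 - 37)*(-1/633) = -529*(-1/633) = 529/633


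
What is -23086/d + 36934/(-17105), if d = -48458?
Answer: -697430871/414437045 ≈ -1.6828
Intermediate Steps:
-23086/d + 36934/(-17105) = -23086/(-48458) + 36934/(-17105) = -23086*(-1/48458) + 36934*(-1/17105) = 11543/24229 - 36934/17105 = -697430871/414437045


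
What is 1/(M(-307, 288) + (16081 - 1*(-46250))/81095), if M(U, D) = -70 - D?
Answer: -81095/28969679 ≈ -0.0027993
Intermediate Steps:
1/(M(-307, 288) + (16081 - 1*(-46250))/81095) = 1/((-70 - 1*288) + (16081 - 1*(-46250))/81095) = 1/((-70 - 288) + (16081 + 46250)*(1/81095)) = 1/(-358 + 62331*(1/81095)) = 1/(-358 + 62331/81095) = 1/(-28969679/81095) = -81095/28969679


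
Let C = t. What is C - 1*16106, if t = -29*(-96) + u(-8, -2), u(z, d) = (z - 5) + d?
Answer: -13337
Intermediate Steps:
u(z, d) = -5 + d + z (u(z, d) = (-5 + z) + d = -5 + d + z)
t = 2769 (t = -29*(-96) + (-5 - 2 - 8) = 2784 - 15 = 2769)
C = 2769
C - 1*16106 = 2769 - 1*16106 = 2769 - 16106 = -13337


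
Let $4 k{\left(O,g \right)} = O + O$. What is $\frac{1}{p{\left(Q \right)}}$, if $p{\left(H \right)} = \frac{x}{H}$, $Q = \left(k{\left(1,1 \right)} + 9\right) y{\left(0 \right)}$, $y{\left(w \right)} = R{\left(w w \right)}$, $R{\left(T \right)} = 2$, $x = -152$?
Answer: $- \frac{1}{8} \approx -0.125$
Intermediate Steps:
$k{\left(O,g \right)} = \frac{O}{2}$ ($k{\left(O,g \right)} = \frac{O + O}{4} = \frac{2 O}{4} = \frac{O}{2}$)
$y{\left(w \right)} = 2$
$Q = 19$ ($Q = \left(\frac{1}{2} \cdot 1 + 9\right) 2 = \left(\frac{1}{2} + 9\right) 2 = \frac{19}{2} \cdot 2 = 19$)
$p{\left(H \right)} = - \frac{152}{H}$
$\frac{1}{p{\left(Q \right)}} = \frac{1}{\left(-152\right) \frac{1}{19}} = \frac{1}{-8} = - \frac{1}{8}$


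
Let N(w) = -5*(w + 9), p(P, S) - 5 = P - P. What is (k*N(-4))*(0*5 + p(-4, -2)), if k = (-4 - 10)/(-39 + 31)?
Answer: -875/4 ≈ -218.75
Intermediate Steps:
p(P, S) = 5 (p(P, S) = 5 + (P - P) = 5 + 0 = 5)
N(w) = -45 - 5*w (N(w) = -5*(9 + w) = -45 - 5*w)
k = 7/4 (k = -14/(-8) = -14*(-⅛) = 7/4 ≈ 1.7500)
(k*N(-4))*(0*5 + p(-4, -2)) = (7*(-45 - 5*(-4))/4)*(0*5 + 5) = (7*(-45 + 20)/4)*(0 + 5) = ((7/4)*(-25))*5 = -175/4*5 = -875/4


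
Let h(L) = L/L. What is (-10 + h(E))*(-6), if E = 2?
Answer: 54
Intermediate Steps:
h(L) = 1
(-10 + h(E))*(-6) = (-10 + 1)*(-6) = -9*(-6) = 54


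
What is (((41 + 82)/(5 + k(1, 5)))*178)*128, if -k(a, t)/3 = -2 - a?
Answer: 1401216/7 ≈ 2.0017e+5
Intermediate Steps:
k(a, t) = 6 + 3*a (k(a, t) = -3*(-2 - a) = 6 + 3*a)
(((41 + 82)/(5 + k(1, 5)))*178)*128 = (((41 + 82)/(5 + (6 + 3*1)))*178)*128 = ((123/(5 + (6 + 3)))*178)*128 = ((123/(5 + 9))*178)*128 = ((123/14)*178)*128 = (10947/7)*128 = 1401216/7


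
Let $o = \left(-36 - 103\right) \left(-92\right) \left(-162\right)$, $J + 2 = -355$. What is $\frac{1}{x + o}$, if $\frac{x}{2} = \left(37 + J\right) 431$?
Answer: $- \frac{1}{2347496} \approx -4.2599 \cdot 10^{-7}$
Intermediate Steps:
$J = -357$ ($J = -2 - 355 = -357$)
$o = -2071656$ ($o = \left(-36 - 103\right) \left(-92\right) \left(-162\right) = \left(-139\right) \left(-92\right) \left(-162\right) = 12788 \left(-162\right) = -2071656$)
$x = -275840$ ($x = 2 \left(37 - 357\right) 431 = 2 \left(\left(-320\right) 431\right) = 2 \left(-137920\right) = -275840$)
$\frac{1}{x + o} = \frac{1}{-275840 - 2071656} = \frac{1}{-2347496} = - \frac{1}{2347496}$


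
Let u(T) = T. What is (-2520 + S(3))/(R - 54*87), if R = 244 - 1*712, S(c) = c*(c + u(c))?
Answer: 139/287 ≈ 0.48432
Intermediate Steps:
S(c) = 2*c**2 (S(c) = c*(c + c) = c*(2*c) = 2*c**2)
R = -468 (R = 244 - 712 = -468)
(-2520 + S(3))/(R - 54*87) = (-2520 + 2*3**2)/(-468 - 54*87) = (-2520 + 2*9)/(-468 - 4698) = (-2520 + 18)/(-5166) = -2502*(-1/5166) = 139/287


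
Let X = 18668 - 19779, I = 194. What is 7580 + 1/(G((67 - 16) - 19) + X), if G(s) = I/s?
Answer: 134006804/17679 ≈ 7580.0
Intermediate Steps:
G(s) = 194/s
X = -1111
7580 + 1/(G((67 - 16) - 19) + X) = 7580 + 1/(194/((67 - 16) - 19) - 1111) = 7580 + 1/(194/(51 - 19) - 1111) = 7580 + 1/(194/32 - 1111) = 7580 + 1/(194*(1/32) - 1111) = 7580 + 1/(97/16 - 1111) = 7580 + 1/(-17679/16) = 7580 - 16/17679 = 134006804/17679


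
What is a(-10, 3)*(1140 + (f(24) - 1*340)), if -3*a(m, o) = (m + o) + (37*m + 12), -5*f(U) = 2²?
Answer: 97236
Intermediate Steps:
f(U) = -⅘ (f(U) = -⅕*2² = -⅕*4 = -⅘)
a(m, o) = -4 - 38*m/3 - o/3 (a(m, o) = -((m + o) + (37*m + 12))/3 = -((m + o) + (12 + 37*m))/3 = -(12 + o + 38*m)/3 = -4 - 38*m/3 - o/3)
a(-10, 3)*(1140 + (f(24) - 1*340)) = (-4 - 38/3*(-10) - ⅓*3)*(1140 + (-⅘ - 1*340)) = (-4 + 380/3 - 1)*(1140 + (-⅘ - 340)) = 365*(1140 - 1704/5)/3 = (365/3)*(3996/5) = 97236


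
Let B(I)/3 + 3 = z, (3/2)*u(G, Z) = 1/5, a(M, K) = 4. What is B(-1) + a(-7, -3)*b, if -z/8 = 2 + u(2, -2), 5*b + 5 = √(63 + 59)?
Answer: -321/5 + 4*√122/5 ≈ -55.364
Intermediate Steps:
u(G, Z) = 2/15 (u(G, Z) = (⅔)/5 = (⅔)*(⅕) = 2/15)
b = -1 + √122/5 (b = -1 + √(63 + 59)/5 = -1 + √122/5 ≈ 1.2091)
z = -256/15 (z = -8*(2 + 2/15) = -8*32/15 = -256/15 ≈ -17.067)
B(I) = -301/5 (B(I) = -9 + 3*(-256/15) = -9 - 256/5 = -301/5)
B(-1) + a(-7, -3)*b = -301/5 + 4*(-1 + √122/5) = -301/5 + (-4 + 4*√122/5) = -321/5 + 4*√122/5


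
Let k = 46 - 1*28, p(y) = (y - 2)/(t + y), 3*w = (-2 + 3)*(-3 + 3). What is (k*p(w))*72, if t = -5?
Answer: 2592/5 ≈ 518.40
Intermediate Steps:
w = 0 (w = ((-2 + 3)*(-3 + 3))/3 = (1*0)/3 = (⅓)*0 = 0)
p(y) = (-2 + y)/(-5 + y) (p(y) = (y - 2)/(-5 + y) = (-2 + y)/(-5 + y))
k = 18 (k = 46 - 28 = 18)
(k*p(w))*72 = (18*((-2 + 0)/(-5 + 0)))*72 = (18*(-2/(-5)))*72 = (18*(-⅕*(-2)))*72 = (18*(⅖))*72 = (36/5)*72 = 2592/5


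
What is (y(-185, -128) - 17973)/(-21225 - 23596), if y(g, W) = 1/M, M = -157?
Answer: 2821762/7036897 ≈ 0.40100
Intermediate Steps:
y(g, W) = -1/157 (y(g, W) = 1/(-157) = -1/157)
(y(-185, -128) - 17973)/(-21225 - 23596) = (-1/157 - 17973)/(-21225 - 23596) = -2821762/157/(-44821) = -2821762/157*(-1/44821) = 2821762/7036897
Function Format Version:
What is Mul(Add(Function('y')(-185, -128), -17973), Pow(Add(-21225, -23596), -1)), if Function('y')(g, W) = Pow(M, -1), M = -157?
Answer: Rational(2821762, 7036897) ≈ 0.40100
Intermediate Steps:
Function('y')(g, W) = Rational(-1, 157) (Function('y')(g, W) = Pow(-157, -1) = Rational(-1, 157))
Mul(Add(Function('y')(-185, -128), -17973), Pow(Add(-21225, -23596), -1)) = Mul(Add(Rational(-1, 157), -17973), Pow(Add(-21225, -23596), -1)) = Mul(Rational(-2821762, 157), Pow(-44821, -1)) = Mul(Rational(-2821762, 157), Rational(-1, 44821)) = Rational(2821762, 7036897)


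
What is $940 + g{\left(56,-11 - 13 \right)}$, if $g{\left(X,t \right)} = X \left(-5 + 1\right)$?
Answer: $716$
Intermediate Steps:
$g{\left(X,t \right)} = - 4 X$ ($g{\left(X,t \right)} = X \left(-4\right) = - 4 X$)
$940 + g{\left(56,-11 - 13 \right)} = 940 - 224 = 716$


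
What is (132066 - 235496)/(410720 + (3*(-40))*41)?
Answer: -10343/40580 ≈ -0.25488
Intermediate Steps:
(132066 - 235496)/(410720 + (3*(-40))*41) = -103430/(410720 - 120*41) = -103430/(410720 - 4920) = -103430/405800 = -103430*1/405800 = -10343/40580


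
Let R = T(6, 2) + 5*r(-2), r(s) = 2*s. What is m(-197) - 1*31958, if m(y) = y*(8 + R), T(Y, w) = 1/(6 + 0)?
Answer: -177761/6 ≈ -29627.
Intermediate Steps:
T(Y, w) = ⅙ (T(Y, w) = 1/6 = ⅙)
R = -119/6 (R = ⅙ + 5*(2*(-2)) = ⅙ + 5*(-4) = ⅙ - 20 = -119/6 ≈ -19.833)
m(y) = -71*y/6 (m(y) = y*(8 - 119/6) = y*(-71/6) = -71*y/6)
m(-197) - 1*31958 = -71/6*(-197) - 1*31958 = 13987/6 - 31958 = -177761/6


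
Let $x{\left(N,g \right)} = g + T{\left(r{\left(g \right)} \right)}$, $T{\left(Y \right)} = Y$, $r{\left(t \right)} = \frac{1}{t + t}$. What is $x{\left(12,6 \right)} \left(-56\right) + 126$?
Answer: $- \frac{644}{3} \approx -214.67$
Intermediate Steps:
$r{\left(t \right)} = \frac{1}{2 t}$
$x{\left(N,g \right)} = g + \frac{1}{2 g}$
$x{\left(12,6 \right)} \left(-56\right) + 126 = \left(6 + \frac{1}{2 \cdot 6}\right) \left(-56\right) + 126 = \left(6 + \frac{1}{2} \cdot \frac{1}{6}\right) \left(-56\right) + 126 = \left(6 + \frac{1}{12}\right) \left(-56\right) + 126 = \frac{73}{12} \left(-56\right) + 126 = - \frac{1022}{3} + 126 = - \frac{644}{3}$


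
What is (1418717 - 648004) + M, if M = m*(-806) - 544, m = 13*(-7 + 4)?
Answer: 801603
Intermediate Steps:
m = -39 (m = 13*(-3) = -39)
M = 30890 (M = -39*(-806) - 544 = 31434 - 544 = 30890)
(1418717 - 648004) + M = (1418717 - 648004) + 30890 = 770713 + 30890 = 801603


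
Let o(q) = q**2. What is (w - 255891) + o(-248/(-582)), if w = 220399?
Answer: -3005482676/84681 ≈ -35492.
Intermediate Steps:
(w - 255891) + o(-248/(-582)) = (220399 - 255891) + (-248/(-582))**2 = -35492 + (-248*(-1/582))**2 = -35492 + (124/291)**2 = -35492 + 15376/84681 = -3005482676/84681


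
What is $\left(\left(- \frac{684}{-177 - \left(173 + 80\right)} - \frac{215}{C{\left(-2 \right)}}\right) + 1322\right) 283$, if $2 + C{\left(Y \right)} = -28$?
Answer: $\frac{485819591}{1290} \approx 3.766 \cdot 10^{5}$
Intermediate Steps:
$C{\left(Y \right)} = -30$ ($C{\left(Y \right)} = -2 - 28 = -30$)
$\left(\left(- \frac{684}{-177 - \left(173 + 80\right)} - \frac{215}{C{\left(-2 \right)}}\right) + 1322\right) 283 = \left(\left(- \frac{684}{-177 - \left(173 + 80\right)} - \frac{215}{-30}\right) + 1322\right) 283 = \left(\left(- \frac{684}{-177 - 253} - - \frac{43}{6}\right) + 1322\right) 283 = \left(\left(- \frac{684}{-177 - 253} + \frac{43}{6}\right) + 1322\right) 283 = \left(\left(- \frac{684}{-430} + \frac{43}{6}\right) + 1322\right) 283 = \left(\left(\left(-684\right) \left(- \frac{1}{430}\right) + \frac{43}{6}\right) + 1322\right) 283 = \left(\left(\frac{342}{215} + \frac{43}{6}\right) + 1322\right) 283 = \left(\frac{11297}{1290} + 1322\right) 283 = \frac{1716677}{1290} \cdot 283 = \frac{485819591}{1290}$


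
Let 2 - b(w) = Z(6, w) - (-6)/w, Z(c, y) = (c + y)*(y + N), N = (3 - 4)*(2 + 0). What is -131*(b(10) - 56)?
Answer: 119603/5 ≈ 23921.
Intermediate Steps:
N = -2 (N = -1*2 = -2)
Z(c, y) = (-2 + y)*(c + y) (Z(c, y) = (c + y)*(y - 2) = (c + y)*(-2 + y) = (-2 + y)*(c + y))
b(w) = 14 - w**2 - 6/w - 4*w (b(w) = 2 - ((w**2 - 2*6 - 2*w + 6*w) - (-6)/w) = 2 - ((w**2 - 12 - 2*w + 6*w) + 6/w) = 2 - ((-12 + w**2 + 4*w) + 6/w) = 2 - (-12 + w**2 + 4*w + 6/w) = 2 + (12 - w**2 - 6/w - 4*w) = 14 - w**2 - 6/w - 4*w)
-131*(b(10) - 56) = -131*((14 - 1*10**2 - 6/10 - 4*10) - 56) = -131*((14 - 1*100 - 6*1/10 - 40) - 56) = -131*((14 - 100 - 3/5 - 40) - 56) = -131*(-633/5 - 56) = -131*(-913/5) = 119603/5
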